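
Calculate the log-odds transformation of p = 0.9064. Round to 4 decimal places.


Compute the odds: 0.9064/0.0936 = 9.6838.
Take the natural log: ln(9.6838) = 2.2705.

2.2705


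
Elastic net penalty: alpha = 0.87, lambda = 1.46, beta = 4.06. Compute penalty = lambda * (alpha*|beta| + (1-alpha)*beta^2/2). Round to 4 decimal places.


L1 component = 0.87 * |4.06| = 3.5322.
L2 component = 0.13 * 4.06^2 / 2 = 1.0714.
Penalty = 1.46 * (3.5322 + 1.0714) = 1.46 * 4.6036 = 6.7213.

6.7213


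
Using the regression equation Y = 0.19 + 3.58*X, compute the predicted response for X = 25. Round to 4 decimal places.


Predicted value:
Y = 0.19 + (3.58)(25) = 0.19 + 89.5000 = 89.6900.

89.6900


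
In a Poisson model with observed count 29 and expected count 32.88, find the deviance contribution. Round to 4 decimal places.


Compute y*ln(y/mu) = 29*ln(29/32.88) = 29*-0.125569 = -3.641501.
y - mu = -3.88.
D = 2*(-3.641501 - (-3.88)) = 0.476998, which rounds to 0.4770.

0.4770


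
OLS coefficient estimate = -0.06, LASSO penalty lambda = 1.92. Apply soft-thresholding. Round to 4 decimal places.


Absolute value: |-0.06| = 0.06.
Compare to lambda = 1.92.
Since |beta| <= lambda, the coefficient is set to 0.

0.0000


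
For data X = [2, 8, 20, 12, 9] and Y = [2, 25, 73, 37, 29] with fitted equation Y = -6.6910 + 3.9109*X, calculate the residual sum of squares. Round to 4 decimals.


Compute predicted values, then residuals = yi - yhat_i.
Residuals: [0.8692, 0.4038, 1.4730, -3.2398, 0.4929].
SSres = sum(residual^2) = 13.8275.

13.8275


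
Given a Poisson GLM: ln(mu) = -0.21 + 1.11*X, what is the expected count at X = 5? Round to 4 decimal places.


Linear predictor: eta = -0.21 + (1.11)(5) = 5.3400.
Expected count: mu = exp(5.3400) = 208.5127.

208.5127


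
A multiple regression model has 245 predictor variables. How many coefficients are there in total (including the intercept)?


Total coefficients = number of predictors + 1 (for the intercept).
= 245 + 1 = 246.

246


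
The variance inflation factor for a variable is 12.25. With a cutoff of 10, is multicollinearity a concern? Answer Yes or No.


The threshold is 10.
VIF = 12.25 is >= 10.
Multicollinearity indication: Yes.

Yes


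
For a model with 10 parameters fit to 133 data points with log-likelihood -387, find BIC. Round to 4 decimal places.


k * ln(n) = 10 * ln(133) = 10 * 4.890349 = 48.903490.
-2 * loglik = -2 * (-387) = 774.
BIC = 48.903490 + 774 = 822.903490, which rounds to 822.9035.

822.9035


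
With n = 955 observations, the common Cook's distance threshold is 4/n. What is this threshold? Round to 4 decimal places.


Using the rule of thumb:
Threshold = 4 / 955 = 0.0042.

0.0042


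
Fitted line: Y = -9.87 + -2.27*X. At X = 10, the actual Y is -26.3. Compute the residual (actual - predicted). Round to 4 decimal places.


Fitted value at X = 10 is yhat = -9.87 + -2.27*10 = -32.5700.
Residual = -26.3 - -32.5700 = 6.2700.

6.2700


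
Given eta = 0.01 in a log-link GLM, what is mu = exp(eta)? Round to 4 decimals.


The inverse log link gives:
mu = exp(0.01) = 1.0101.

1.0101


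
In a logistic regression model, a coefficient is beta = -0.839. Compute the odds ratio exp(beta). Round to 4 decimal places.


Odds ratio = exp(beta) = exp(-0.839).
= 0.4321.

0.4321


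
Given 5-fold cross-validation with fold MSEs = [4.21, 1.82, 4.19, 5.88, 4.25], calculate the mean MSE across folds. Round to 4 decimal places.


Sum of fold MSEs = 20.3500.
Average = 20.3500 / 5 = 4.0700.

4.0700


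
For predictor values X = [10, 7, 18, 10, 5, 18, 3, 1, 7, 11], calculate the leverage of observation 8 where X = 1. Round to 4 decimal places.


n = 10, xbar = 9.0000.
SXX = sum((xi - xbar)^2) = 292.0000.
h = 1/10 + (1 - 9.0000)^2 / 292.0000 = 0.3192.

0.3192


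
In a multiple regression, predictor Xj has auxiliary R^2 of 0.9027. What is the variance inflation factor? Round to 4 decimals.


VIF = 1 / (1 - 0.9027).
= 1 / 0.0973 = 10.2775.

10.2775


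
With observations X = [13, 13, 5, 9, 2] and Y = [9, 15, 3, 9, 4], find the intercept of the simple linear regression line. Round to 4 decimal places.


First find the slope: b1 = 0.8403.
Means: xbar = 8.4000, ybar = 8.0000.
b0 = ybar - b1 * xbar = 8.0000 - 0.8403 * 8.4000 = 0.9412.

0.9412


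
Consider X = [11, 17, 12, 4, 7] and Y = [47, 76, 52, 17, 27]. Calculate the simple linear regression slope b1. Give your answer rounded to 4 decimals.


First compute the means: xbar = 10.2000, ybar = 43.8000.
Then S_xx = sum((xi - xbar)^2) = 98.8000.
S_xy = sum((xi - xbar)(yi - ybar)) = 456.2000.
b1 = S_xy / S_xx = 456.2000 / 98.8000 = 4.6174.

4.6174


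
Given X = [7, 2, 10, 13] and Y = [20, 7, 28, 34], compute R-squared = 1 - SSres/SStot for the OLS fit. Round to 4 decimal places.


Fit the OLS line: b0 = 2.3712, b1 = 2.4848.
SSres = 1.2348.
SStot = 408.7500.
R^2 = 1 - 1.2348/408.7500 = 0.9970.

0.9970


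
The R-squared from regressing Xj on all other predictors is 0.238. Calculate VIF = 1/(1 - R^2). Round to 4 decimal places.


VIF = 1 / (1 - 0.238).
= 1 / 0.762 = 1.3123.

1.3123


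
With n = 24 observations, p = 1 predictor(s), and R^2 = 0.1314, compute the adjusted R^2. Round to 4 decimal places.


Plug in: Adj R^2 = 1 - (1 - 0.1314) * 23/22.
= 1 - 0.8686 * 23/22
= 1 - 19.9778 / 22
= 1 - 0.9081 = 0.0919.

0.0919


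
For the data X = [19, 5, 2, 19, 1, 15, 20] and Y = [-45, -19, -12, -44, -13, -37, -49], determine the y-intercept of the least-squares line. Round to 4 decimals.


Compute b1 = -1.8736 from the OLS formula.
With xbar = 11.5714 and ybar = -31.2857, the intercept is:
b0 = -31.2857 - -1.8736 * 11.5714 = -9.6053.

-9.6053


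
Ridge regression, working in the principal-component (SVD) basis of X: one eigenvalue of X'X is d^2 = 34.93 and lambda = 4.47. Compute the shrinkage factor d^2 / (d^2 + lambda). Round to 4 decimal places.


Compute the denominator: 34.93 + 4.47 = 39.4000.
Shrinkage factor = 34.93 / 39.4000 = 0.8865.

0.8865


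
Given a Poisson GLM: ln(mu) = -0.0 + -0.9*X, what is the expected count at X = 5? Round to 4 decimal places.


Linear predictor: eta = -0.0 + (-0.9)(5) = -4.5000.
Expected count: mu = exp(-4.5000) = 0.0111.

0.0111


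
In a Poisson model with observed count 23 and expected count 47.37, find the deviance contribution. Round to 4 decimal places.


First: ln(23/47.37) = -0.722495.
Then: 23 * -0.722495 = -16.617385.
y - mu = 23 - 47.37 = -24.37.
D = 2(-16.617385 - -24.37) = 15.505230, which rounds to 15.5052.

15.5052


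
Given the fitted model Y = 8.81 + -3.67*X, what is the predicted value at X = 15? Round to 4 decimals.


Predicted value:
Y = 8.81 + (-3.67)(15) = 8.81 + -55.0500 = -46.2400.

-46.2400


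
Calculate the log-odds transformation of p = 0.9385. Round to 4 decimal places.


1 - p = 0.0615.
p/(1-p) = 15.2602.
logit = ln(15.2602) = 2.7252.

2.7252


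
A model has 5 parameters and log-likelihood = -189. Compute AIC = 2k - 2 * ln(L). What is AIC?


Compute:
2k = 2*5 = 10.
-2*loglik = -2*(-189) = 378.
AIC = 10 + 378 = 388.

388


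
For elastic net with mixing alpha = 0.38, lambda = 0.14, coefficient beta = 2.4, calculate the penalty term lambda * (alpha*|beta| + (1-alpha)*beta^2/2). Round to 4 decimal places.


L1 component = 0.38 * |2.4| = 0.9120.
L2 component = 0.62 * 2.4^2 / 2 = 1.7856.
Penalty = 0.14 * (0.9120 + 1.7856) = 0.14 * 2.6976 = 0.3777.

0.3777


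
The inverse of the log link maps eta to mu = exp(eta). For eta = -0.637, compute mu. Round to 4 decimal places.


mu = exp(eta) = exp(-0.637).
= 0.5289.

0.5289


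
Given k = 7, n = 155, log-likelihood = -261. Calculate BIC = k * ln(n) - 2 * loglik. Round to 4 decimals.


k * ln(n) = 7 * ln(155) = 7 * 5.043425 = 35.303975.
-2 * loglik = -2 * (-261) = 522.
BIC = 35.303975 + 522 = 557.303975, which rounds to 557.3040.

557.3040


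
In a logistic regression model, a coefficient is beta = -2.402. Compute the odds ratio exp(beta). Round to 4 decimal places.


exp(-2.402) = 0.0905.
So the odds ratio is 0.0905.

0.0905


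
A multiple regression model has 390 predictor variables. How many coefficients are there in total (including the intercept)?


Including the intercept, the model has 390 predictor coefficients + 1 intercept.
Total = 391.

391


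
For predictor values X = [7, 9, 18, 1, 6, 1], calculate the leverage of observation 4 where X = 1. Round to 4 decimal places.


n = 6, xbar = 7.0000.
SXX = sum((xi - xbar)^2) = 198.0000.
h = 1/6 + (1 - 7.0000)^2 / 198.0000 = 0.3485.

0.3485


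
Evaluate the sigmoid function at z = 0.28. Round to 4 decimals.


First, exp(-0.2800) = 0.7558.
Then sigma(z) = 1/(1 + 0.7558) = 0.5695.

0.5695


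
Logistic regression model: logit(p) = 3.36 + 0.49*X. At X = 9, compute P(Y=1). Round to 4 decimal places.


Compute z = 3.36 + (0.49)(9) = 7.7700.
exp(-z) = 0.0004.
P = 1/(1 + 0.0004) = 0.9996.

0.9996


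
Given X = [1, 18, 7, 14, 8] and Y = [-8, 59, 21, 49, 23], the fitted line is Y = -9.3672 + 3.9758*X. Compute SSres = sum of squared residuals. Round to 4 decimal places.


Compute predicted values, then residuals = yi - yhat_i.
Residuals: [-2.6086, -3.1972, 2.5366, 2.7060, 0.5608].
SSres = sum(residual^2) = 31.0982.

31.0982


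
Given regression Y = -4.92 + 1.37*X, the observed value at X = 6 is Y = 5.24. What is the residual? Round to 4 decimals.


Fitted value at X = 6 is yhat = -4.92 + 1.37*6 = 3.3000.
Residual = 5.24 - 3.3000 = 1.9400.

1.9400


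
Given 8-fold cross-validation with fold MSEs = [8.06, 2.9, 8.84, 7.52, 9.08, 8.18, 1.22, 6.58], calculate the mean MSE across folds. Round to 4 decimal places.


Add all fold MSEs: 52.3800.
Divide by k = 8: 52.3800/8 = 6.5475.

6.5475


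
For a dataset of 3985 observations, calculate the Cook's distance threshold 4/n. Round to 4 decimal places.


The threshold is 4/n.
4/3985 = 0.0010.

0.0010


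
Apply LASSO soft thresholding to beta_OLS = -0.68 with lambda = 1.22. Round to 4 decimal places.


Check: |-0.68| = 0.68 vs lambda = 1.22.
Since |beta| <= lambda, the coefficient is set to 0.
Soft-thresholded coefficient = 0.0000.

0.0000


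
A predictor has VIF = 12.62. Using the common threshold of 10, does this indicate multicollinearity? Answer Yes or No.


Check: VIF = 12.62 vs threshold = 10.
Since 12.62 >= 10, the answer is Yes.

Yes


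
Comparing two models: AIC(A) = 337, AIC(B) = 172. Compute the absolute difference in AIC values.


Absolute difference = |337 - 172| = 165.
The model with lower AIC (B) is preferred.

165


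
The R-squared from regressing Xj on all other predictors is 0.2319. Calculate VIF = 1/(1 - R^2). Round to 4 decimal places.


Denominator: 1 - 0.2319 = 0.7681.
VIF = 1 / 0.7681 = 1.3019.

1.3019


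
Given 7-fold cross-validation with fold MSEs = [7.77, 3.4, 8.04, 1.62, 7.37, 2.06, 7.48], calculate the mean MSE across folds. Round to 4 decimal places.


Total MSE across folds = 37.7400.
CV-MSE = 37.7400/7 = 5.3914.

5.3914


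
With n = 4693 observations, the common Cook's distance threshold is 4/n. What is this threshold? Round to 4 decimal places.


Cook's distance cutoff = 4/n = 4/4693.
= 0.0009.

0.0009


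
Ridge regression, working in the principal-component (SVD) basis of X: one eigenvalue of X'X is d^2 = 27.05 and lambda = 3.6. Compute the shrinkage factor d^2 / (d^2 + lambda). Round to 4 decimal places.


Compute the denominator: 27.05 + 3.6 = 30.6500.
Shrinkage factor = 27.05 / 30.6500 = 0.8825.

0.8825


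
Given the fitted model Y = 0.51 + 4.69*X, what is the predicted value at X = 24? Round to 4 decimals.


Plug X = 24 into Y = 0.51 + 4.69*X:
Y = 0.51 + 112.5600 = 113.0700.

113.0700


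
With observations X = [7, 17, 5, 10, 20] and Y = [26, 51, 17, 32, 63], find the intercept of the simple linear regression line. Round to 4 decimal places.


First find the slope: b1 = 2.9005.
Means: xbar = 11.8000, ybar = 37.8000.
b0 = ybar - b1 * xbar = 37.8000 - 2.9005 * 11.8000 = 3.5743.

3.5743


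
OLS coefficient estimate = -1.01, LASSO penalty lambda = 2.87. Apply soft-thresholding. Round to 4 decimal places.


Absolute value: |-1.01| = 1.01.
Compare to lambda = 2.87.
Since |beta| <= lambda, the coefficient is set to 0.

0.0000


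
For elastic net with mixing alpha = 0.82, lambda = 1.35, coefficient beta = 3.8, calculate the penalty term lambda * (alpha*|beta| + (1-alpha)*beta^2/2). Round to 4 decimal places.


Compute:
L1 = 0.82 * 3.8 = 3.1160.
L2 = 0.18 * 3.8^2 / 2 = 1.2996.
Penalty = 1.35 * (3.1160 + 1.2996) = 5.9611.

5.9611


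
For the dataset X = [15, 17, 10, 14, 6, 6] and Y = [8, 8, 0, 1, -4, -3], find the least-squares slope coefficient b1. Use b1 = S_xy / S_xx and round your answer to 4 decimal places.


The sample means are xbar = 11.3333 and ybar = 1.6667.
Compute S_xx = 111.3333 and S_xy = 114.6667.
Slope b1 = S_xy / S_xx = 114.6667 / 111.3333 = 1.0299.

1.0299


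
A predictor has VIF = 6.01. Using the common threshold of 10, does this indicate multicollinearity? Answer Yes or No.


Compare VIF = 6.01 to the threshold of 10.
6.01 < 10, so the answer is No.

No


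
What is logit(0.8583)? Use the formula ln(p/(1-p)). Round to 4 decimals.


Compute the odds: 0.8583/0.1417 = 6.0572.
Take the natural log: ln(6.0572) = 1.8012.

1.8012


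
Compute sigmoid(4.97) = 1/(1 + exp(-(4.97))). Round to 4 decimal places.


First, exp(-4.9700) = 0.0069.
Then sigma(z) = 1/(1 + 0.0069) = 0.9931.

0.9931


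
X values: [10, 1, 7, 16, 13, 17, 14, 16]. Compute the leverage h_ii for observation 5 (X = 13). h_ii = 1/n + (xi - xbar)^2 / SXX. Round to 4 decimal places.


Compute xbar = 11.7500 with n = 8 observations.
SXX = 211.5000.
Leverage = 1/8 + (13 - 11.7500)^2/211.5000 = 0.1324.

0.1324


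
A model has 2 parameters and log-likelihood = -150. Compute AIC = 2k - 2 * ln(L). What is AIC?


AIC = 2k - 2*loglik = 2(2) - 2(-150).
= 4 + 300 = 304.

304


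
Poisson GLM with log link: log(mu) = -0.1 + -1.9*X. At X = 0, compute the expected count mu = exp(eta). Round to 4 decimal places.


eta = -0.1 + -1.9 * 0 = -0.1000.
mu = exp(-0.1000) = 0.9048.

0.9048


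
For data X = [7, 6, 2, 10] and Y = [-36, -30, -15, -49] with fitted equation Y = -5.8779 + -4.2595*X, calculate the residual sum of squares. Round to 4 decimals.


Compute predicted values, then residuals = yi - yhat_i.
Residuals: [-0.3056, 1.4349, -0.6031, -0.5271].
SSres = sum(residual^2) = 2.7939.

2.7939


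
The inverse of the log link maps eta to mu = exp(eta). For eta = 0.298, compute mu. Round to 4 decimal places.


mu = exp(eta) = exp(0.298).
= 1.3472.

1.3472


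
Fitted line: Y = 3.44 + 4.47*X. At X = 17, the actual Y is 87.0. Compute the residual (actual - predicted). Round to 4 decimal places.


Predicted = 3.44 + 4.47 * 17 = 79.4300.
Residual = 87.0 - 79.4300 = 7.5700.

7.5700


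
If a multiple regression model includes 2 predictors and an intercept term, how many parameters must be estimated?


Each predictor gets one coefficient, plus one intercept.
Total parameters = 2 + 1 = 3.

3


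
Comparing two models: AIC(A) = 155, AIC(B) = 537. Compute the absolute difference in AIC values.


|AIC_A - AIC_B| = |155 - 537| = 382.
Model A is preferred (lower AIC).

382


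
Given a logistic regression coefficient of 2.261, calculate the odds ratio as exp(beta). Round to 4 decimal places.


Odds ratio = exp(beta) = exp(2.261).
= 9.5927.

9.5927


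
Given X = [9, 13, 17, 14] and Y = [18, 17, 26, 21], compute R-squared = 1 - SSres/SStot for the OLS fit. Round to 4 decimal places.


Fit the OLS line: b0 = 7.3511, b1 = 0.9924.
SSres = 16.7481.
SStot = 49.0000.
R^2 = 1 - 16.7481/49.0000 = 0.6582.

0.6582


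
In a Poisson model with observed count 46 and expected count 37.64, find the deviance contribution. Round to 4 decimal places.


First: ln(46/37.64) = 0.200574.
Then: 46 * 0.200574 = 9.226404.
y - mu = 46 - 37.64 = 8.36.
D = 2(9.226404 - 8.36) = 1.732808, which rounds to 1.7328.

1.7328


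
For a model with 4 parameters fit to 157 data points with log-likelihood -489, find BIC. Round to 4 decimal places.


ln(157) = 5.056246.
k * ln(n) = 4 * 5.056246 = 20.224984.
-2L = 978.
BIC = 20.224984 + 978 = 998.224984, which rounds to 998.2250.

998.2250


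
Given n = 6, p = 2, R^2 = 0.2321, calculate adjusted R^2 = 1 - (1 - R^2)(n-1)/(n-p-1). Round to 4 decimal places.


Adjusted R^2 = 1 - (1 - R^2) * (n-1)/(n-p-1).
(1 - R^2) = 0.7679.
(n-1)/(n-p-1) = 5/3.
(1 - R^2) * (n-1) = 0.7679 * 5 = 3.8395.
Divide by (n-p-1): 3.8395 / 3 = 1.2798.
Adj R^2 = 1 - 1.2798 = -0.2798.

-0.2798


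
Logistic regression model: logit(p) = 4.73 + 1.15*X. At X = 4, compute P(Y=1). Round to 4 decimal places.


z = 4.73 + 1.15 * 4 = 9.3300.
Sigmoid: P = 1 / (1 + exp(-9.3300)) = 0.9999.

0.9999


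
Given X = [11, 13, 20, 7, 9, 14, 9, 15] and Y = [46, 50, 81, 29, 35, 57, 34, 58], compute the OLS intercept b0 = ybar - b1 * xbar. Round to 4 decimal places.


Compute b1 = 4.0370 from the OLS formula.
With xbar = 12.2500 and ybar = 48.7500, the intercept is:
b0 = 48.7500 - 4.0370 * 12.2500 = -0.7037.

-0.7037


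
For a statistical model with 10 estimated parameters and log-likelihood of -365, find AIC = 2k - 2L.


AIC = 2*10 - 2*(-365).
= 20 + 730 = 750.

750


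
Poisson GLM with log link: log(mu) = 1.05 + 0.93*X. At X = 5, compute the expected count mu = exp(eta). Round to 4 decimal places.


Linear predictor: eta = 1.05 + (0.93)(5) = 5.7000.
Expected count: mu = exp(5.7000) = 298.8674.

298.8674


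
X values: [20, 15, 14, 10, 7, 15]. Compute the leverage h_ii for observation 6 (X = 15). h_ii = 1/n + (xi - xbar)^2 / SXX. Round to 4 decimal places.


n = 6, xbar = 13.5000.
SXX = sum((xi - xbar)^2) = 101.5000.
h = 1/6 + (15 - 13.5000)^2 / 101.5000 = 0.1888.

0.1888


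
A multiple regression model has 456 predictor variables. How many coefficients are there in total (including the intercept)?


Total coefficients = number of predictors + 1 (for the intercept).
= 456 + 1 = 457.

457


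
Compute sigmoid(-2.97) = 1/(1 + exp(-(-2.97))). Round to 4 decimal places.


Compute exp(2.9700) = 19.4919.
Sigmoid = 1 / (1 + 19.4919) = 1 / 20.4919 = 0.0488.

0.0488


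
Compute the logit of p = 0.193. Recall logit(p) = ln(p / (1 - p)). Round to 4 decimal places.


1 - p = 0.807.
p/(1-p) = 0.2392.
logit = ln(0.2392) = -1.4306.

-1.4306


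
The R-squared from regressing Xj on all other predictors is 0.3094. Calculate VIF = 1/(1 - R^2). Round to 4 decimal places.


VIF = 1 / (1 - 0.3094).
= 1 / 0.6906 = 1.4480.

1.4480


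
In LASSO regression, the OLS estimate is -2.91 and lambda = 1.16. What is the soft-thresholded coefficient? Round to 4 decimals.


Check: |-2.91| = 2.91 vs lambda = 1.16.
Since |beta| > lambda, coefficient = sign(beta)*(|beta| - lambda) = -1.7500.
Soft-thresholded coefficient = -1.7500.

-1.7500


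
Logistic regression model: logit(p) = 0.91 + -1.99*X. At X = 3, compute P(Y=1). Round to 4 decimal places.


Compute z = 0.91 + (-1.99)(3) = -5.0600.
exp(-z) = 157.5905.
P = 1/(1 + 157.5905) = 0.0063.

0.0063


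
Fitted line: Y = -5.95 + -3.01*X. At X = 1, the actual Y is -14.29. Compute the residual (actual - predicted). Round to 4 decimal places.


Compute yhat = -5.95 + (-3.01)(1) = -8.9600.
Residual = actual - predicted = -14.29 - -8.9600 = -5.3300.

-5.3300


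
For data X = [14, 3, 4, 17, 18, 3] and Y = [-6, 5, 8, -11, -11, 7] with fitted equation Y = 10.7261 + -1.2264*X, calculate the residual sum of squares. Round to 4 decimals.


Predicted values from Y = 10.7261 + -1.2264*X.
Residuals: [0.4435, -2.0469, 2.1795, -0.8773, 0.3491, -0.0469].
SSres = 10.0304.

10.0304


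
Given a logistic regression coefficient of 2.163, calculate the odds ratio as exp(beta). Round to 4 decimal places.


Odds ratio = exp(beta) = exp(2.163).
= 8.6972.

8.6972


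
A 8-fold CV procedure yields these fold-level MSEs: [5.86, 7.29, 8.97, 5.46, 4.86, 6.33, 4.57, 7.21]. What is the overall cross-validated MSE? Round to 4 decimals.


Add all fold MSEs: 50.5500.
Divide by k = 8: 50.5500/8 = 6.3188.

6.3188


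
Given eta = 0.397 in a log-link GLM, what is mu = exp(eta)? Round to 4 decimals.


The inverse log link gives:
mu = exp(0.397) = 1.4874.

1.4874


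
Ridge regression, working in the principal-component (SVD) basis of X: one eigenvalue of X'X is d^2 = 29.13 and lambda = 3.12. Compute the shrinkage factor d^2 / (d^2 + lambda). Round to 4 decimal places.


Denominator = d^2 + lambda = 29.13 + 3.12 = 32.2500.
Shrinkage = 29.13 / 32.2500 = 0.9033.

0.9033


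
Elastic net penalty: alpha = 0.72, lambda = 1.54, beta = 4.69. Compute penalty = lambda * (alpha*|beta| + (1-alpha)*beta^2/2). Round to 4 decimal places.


Compute:
L1 = 0.72 * 4.69 = 3.3768.
L2 = 0.28 * 4.69^2 / 2 = 3.0795.
Penalty = 1.54 * (3.3768 + 3.0795) = 9.9426.

9.9426


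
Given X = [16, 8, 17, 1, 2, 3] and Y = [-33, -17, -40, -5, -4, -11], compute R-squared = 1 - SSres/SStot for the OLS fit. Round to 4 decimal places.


The fitted line is Y = -2.0929 + -2.0733*X.
SSres = 27.9660, SStot = 1123.3333.
R^2 = 1 - SSres/SStot = 0.9751.

0.9751


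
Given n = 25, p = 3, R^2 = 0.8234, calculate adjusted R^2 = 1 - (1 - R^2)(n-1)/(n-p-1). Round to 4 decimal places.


Plug in: Adj R^2 = 1 - (1 - 0.8234) * 24/21.
= 1 - 0.1766 * 24/21
= 1 - 4.2384 / 21
= 1 - 0.2018 = 0.7982.

0.7982


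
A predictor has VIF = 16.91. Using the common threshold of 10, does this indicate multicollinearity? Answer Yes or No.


The threshold is 10.
VIF = 16.91 is >= 10.
Multicollinearity indication: Yes.

Yes


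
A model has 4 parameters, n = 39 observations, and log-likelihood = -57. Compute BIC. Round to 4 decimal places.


k * ln(n) = 4 * ln(39) = 4 * 3.663562 = 14.654248.
-2 * loglik = -2 * (-57) = 114.
BIC = 14.654248 + 114 = 128.654248, which rounds to 128.6542.

128.6542


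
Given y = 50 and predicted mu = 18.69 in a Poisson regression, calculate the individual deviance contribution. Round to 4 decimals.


Compute y*ln(y/mu) = 50*ln(50/18.69) = 50*0.984034 = 49.201700.
y - mu = 31.31.
D = 2*(49.201700 - (31.31)) = 35.783400, which rounds to 35.7834.

35.7834


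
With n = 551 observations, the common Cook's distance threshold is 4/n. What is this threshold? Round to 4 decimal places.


Using the rule of thumb:
Threshold = 4 / 551 = 0.0073.

0.0073


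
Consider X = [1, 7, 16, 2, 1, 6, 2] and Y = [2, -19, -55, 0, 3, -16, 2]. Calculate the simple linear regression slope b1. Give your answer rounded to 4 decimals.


The sample means are xbar = 5.0000 and ybar = -11.8571.
Compute S_xx = 176.0000 and S_xy = -685.0000.
Slope b1 = S_xy / S_xx = -685.0000 / 176.0000 = -3.8920.

-3.8920


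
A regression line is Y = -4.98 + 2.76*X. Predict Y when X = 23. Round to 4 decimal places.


Predicted value:
Y = -4.98 + (2.76)(23) = -4.98 + 63.4800 = 58.5000.

58.5000


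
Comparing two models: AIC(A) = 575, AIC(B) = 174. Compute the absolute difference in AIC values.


|AIC_A - AIC_B| = |575 - 174| = 401.
Model B is preferred (lower AIC).

401


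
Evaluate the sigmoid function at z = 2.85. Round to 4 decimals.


Compute exp(-2.8500) = 0.0578.
Sigmoid = 1 / (1 + 0.0578) = 1 / 1.0578 = 0.9453.

0.9453


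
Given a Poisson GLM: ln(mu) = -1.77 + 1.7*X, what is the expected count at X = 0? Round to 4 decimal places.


Linear predictor: eta = -1.77 + (1.7)(0) = -1.7700.
Expected count: mu = exp(-1.7700) = 0.1703.

0.1703


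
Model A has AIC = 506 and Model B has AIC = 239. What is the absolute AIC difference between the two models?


|AIC_A - AIC_B| = |506 - 239| = 267.
Model B is preferred (lower AIC).

267


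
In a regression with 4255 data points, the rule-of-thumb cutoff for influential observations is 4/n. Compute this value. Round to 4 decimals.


Using the rule of thumb:
Threshold = 4 / 4255 = 0.0009.

0.0009


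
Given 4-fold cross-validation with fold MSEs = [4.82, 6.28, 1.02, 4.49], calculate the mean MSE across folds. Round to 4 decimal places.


Add all fold MSEs: 16.6100.
Divide by k = 4: 16.6100/4 = 4.1525.

4.1525


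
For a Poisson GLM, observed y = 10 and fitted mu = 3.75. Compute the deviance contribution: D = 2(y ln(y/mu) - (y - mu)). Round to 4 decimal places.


First: ln(10/3.75) = 0.980829.
Then: 10 * 0.980829 = 9.808290.
y - mu = 10 - 3.75 = 6.25.
D = 2(9.808290 - 6.25) = 7.116580, which rounds to 7.1166.

7.1166


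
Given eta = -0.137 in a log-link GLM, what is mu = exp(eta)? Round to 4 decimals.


Apply the inverse link:
mu = e^-0.137 = 0.8720.

0.8720


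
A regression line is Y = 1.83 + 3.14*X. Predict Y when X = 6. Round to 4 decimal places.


Plug X = 6 into Y = 1.83 + 3.14*X:
Y = 1.83 + 18.8400 = 20.6700.

20.6700


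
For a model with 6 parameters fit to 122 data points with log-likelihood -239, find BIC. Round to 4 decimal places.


k * ln(n) = 6 * ln(122) = 6 * 4.804021 = 28.824126.
-2 * loglik = -2 * (-239) = 478.
BIC = 28.824126 + 478 = 506.824126, which rounds to 506.8241.

506.8241


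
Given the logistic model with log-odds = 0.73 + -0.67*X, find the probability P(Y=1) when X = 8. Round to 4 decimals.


Compute z = 0.73 + (-0.67)(8) = -4.6300.
exp(-z) = 102.5141.
P = 1/(1 + 102.5141) = 0.0097.

0.0097


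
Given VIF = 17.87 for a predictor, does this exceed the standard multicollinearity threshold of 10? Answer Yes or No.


Compare VIF = 17.87 to the threshold of 10.
17.87 >= 10, so the answer is Yes.

Yes


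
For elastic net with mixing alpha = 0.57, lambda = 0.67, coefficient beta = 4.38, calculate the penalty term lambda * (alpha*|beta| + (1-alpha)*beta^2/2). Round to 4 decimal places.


L1 component = 0.57 * |4.38| = 2.4966.
L2 component = 0.43 * 4.38^2 / 2 = 4.1246.
Penalty = 0.67 * (2.4966 + 4.1246) = 0.67 * 6.6212 = 4.4362.

4.4362


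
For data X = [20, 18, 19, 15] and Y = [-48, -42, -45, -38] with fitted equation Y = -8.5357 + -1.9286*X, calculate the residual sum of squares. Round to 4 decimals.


Predicted values from Y = -8.5357 + -1.9286*X.
Residuals: [-0.8923, 1.2505, 0.1791, -0.5353].
SSres = 2.6786.

2.6786


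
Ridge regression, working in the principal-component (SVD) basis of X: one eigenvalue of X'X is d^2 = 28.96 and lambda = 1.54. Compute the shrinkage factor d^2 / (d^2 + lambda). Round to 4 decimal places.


Compute the denominator: 28.96 + 1.54 = 30.5000.
Shrinkage factor = 28.96 / 30.5000 = 0.9495.

0.9495


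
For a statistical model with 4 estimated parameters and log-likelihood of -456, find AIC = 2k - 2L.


AIC = 2*4 - 2*(-456).
= 8 + 912 = 920.

920


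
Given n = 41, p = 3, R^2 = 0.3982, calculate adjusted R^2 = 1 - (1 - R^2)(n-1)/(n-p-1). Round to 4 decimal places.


Using the formula:
(1 - 0.3982) = 0.6018.
Multiply by 40/37: 0.6018 * 40 = 24.0720, then 24.0720 / 37 = 0.6506.
Adj R^2 = 1 - 0.6506 = 0.3494.

0.3494


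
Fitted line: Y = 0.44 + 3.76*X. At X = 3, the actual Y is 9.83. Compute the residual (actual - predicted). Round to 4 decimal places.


Compute yhat = 0.44 + (3.76)(3) = 11.7200.
Residual = actual - predicted = 9.83 - 11.7200 = -1.8900.

-1.8900


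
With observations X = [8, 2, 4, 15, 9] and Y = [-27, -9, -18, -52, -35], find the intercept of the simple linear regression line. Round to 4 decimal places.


Compute b1 = -3.2549 from the OLS formula.
With xbar = 7.6000 and ybar = -28.2000, the intercept is:
b0 = -28.2000 - -3.2549 * 7.6000 = -3.4625.

-3.4625


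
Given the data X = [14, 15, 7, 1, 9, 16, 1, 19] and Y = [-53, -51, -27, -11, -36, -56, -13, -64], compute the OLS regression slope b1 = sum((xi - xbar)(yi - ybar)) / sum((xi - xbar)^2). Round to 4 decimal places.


Calculate xbar = 10.2500, ybar = -38.8750.
S_xx = 329.5000, S_xy = -968.2500.
Using b1 = S_xy / S_xx = -968.2500 / 329.5000, we get b1 = -2.9385.

-2.9385


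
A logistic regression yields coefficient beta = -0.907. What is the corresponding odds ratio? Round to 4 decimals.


exp(-0.907) = 0.4037.
So the odds ratio is 0.4037.

0.4037


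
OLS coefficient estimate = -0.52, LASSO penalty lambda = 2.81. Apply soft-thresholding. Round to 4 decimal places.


Check: |-0.52| = 0.52 vs lambda = 2.81.
Since |beta| <= lambda, the coefficient is set to 0.
Soft-thresholded coefficient = 0.0000.

0.0000


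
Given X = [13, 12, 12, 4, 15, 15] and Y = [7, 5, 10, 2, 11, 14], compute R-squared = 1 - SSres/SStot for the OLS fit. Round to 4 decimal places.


Fit the OLS line: b0 = -2.4286, b1 = 0.8954.
SSres = 28.4266.
SStot = 94.8333.
R^2 = 1 - 28.4266/94.8333 = 0.7002.

0.7002


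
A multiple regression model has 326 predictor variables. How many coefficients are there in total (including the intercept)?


Including the intercept, the model has 326 predictor coefficients + 1 intercept.
Total = 327.

327


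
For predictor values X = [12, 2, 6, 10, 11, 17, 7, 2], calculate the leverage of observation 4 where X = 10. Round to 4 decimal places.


Compute xbar = 8.3750 with n = 8 observations.
SXX = 185.8750.
Leverage = 1/8 + (10 - 8.3750)^2/185.8750 = 0.1392.

0.1392


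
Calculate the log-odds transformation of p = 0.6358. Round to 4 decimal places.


Compute the odds: 0.6358/0.3642 = 1.7457.
Take the natural log: ln(1.7457) = 0.5572.

0.5572


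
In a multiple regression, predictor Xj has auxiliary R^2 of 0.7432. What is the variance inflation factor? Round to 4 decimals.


VIF = 1 / (1 - 0.7432).
= 1 / 0.2568 = 3.8941.

3.8941


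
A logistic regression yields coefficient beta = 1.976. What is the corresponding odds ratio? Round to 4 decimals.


Odds ratio = exp(beta) = exp(1.976).
= 7.2138.

7.2138


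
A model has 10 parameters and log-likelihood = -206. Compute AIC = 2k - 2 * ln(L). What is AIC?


AIC = 2*10 - 2*(-206).
= 20 + 412 = 432.

432


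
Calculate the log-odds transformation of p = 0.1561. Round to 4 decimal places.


Compute the odds: 0.1561/0.8439 = 0.1850.
Take the natural log: ln(0.1850) = -1.6875.

-1.6875


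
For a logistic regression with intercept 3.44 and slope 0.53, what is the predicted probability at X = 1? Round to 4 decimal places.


Compute z = 3.44 + (0.53)(1) = 3.9700.
exp(-z) = 0.0189.
P = 1/(1 + 0.0189) = 0.9815.

0.9815


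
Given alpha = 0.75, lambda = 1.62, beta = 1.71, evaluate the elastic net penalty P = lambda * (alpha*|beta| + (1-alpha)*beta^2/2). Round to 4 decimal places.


Compute:
L1 = 0.75 * 1.71 = 1.2825.
L2 = 0.25 * 1.71^2 / 2 = 0.3655.
Penalty = 1.62 * (1.2825 + 0.3655) = 2.6698.

2.6698


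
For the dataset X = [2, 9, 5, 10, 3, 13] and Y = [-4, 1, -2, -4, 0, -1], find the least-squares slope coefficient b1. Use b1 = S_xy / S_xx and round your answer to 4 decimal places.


First compute the means: xbar = 7.0000, ybar = -1.6667.
Then S_xx = sum((xi - xbar)^2) = 94.0000.
S_xy = sum((xi - xbar)(yi - ybar)) = 8.0000.
b1 = S_xy / S_xx = 8.0000 / 94.0000 = 0.0851.

0.0851


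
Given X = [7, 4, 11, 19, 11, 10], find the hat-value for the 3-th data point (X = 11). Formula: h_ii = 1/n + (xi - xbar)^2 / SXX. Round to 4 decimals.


n = 6, xbar = 10.3333.
SXX = sum((xi - xbar)^2) = 127.3333.
h = 1/6 + (11 - 10.3333)^2 / 127.3333 = 0.1702.

0.1702


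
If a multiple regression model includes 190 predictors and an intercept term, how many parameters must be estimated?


Each predictor gets one coefficient, plus one intercept.
Total parameters = 190 + 1 = 191.

191


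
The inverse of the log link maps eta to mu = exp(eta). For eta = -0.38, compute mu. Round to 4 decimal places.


The inverse log link gives:
mu = exp(-0.38) = 0.6839.

0.6839


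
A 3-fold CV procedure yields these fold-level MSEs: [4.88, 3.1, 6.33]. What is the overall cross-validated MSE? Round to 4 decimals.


Add all fold MSEs: 14.3100.
Divide by k = 3: 14.3100/3 = 4.7700.

4.7700


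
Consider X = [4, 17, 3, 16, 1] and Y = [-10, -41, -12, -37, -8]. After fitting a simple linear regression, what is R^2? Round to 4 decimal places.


Fit the OLS line: b0 = -4.5784, b1 = -2.0758.
SSres = 13.4506.
SStot = 1025.2000.
R^2 = 1 - 13.4506/1025.2000 = 0.9869.

0.9869


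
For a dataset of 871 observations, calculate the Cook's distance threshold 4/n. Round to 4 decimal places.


The threshold is 4/n.
4/871 = 0.0046.

0.0046


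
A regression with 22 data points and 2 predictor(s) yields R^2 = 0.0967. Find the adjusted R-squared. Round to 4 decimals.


Adjusted R^2 = 1 - (1 - R^2) * (n-1)/(n-p-1).
(1 - R^2) = 0.9033.
(n-1)/(n-p-1) = 21/19.
(1 - R^2) * (n-1) = 0.9033 * 21 = 18.9693.
Divide by (n-p-1): 18.9693 / 19 = 0.9984.
Adj R^2 = 1 - 0.9984 = 0.0016.

0.0016


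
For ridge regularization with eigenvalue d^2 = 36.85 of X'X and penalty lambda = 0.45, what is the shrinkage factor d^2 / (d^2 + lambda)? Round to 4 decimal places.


Compute the denominator: 36.85 + 0.45 = 37.3000.
Shrinkage factor = 36.85 / 37.3000 = 0.9879.

0.9879


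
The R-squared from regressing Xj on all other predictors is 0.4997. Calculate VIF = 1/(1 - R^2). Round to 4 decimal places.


Using VIF = 1/(1 - R^2_j):
1 - 0.4997 = 0.5003.
VIF = 1.9988.

1.9988


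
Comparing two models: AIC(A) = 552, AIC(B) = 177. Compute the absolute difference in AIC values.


Compute |552 - 177| = 375.
Model B has the smaller AIC.

375


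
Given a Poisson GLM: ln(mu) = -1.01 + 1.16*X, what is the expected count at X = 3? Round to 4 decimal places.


Compute eta = -1.01 + 1.16 * 3 = 2.4700.
Apply inverse link: mu = e^2.4700 = 11.8224.

11.8224


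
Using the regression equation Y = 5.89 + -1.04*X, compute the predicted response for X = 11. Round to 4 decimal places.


Plug X = 11 into Y = 5.89 + -1.04*X:
Y = 5.89 + -11.4400 = -5.5500.

-5.5500


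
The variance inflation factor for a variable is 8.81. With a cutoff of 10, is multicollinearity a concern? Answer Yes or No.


Check: VIF = 8.81 vs threshold = 10.
Since 8.81 < 10, the answer is No.

No


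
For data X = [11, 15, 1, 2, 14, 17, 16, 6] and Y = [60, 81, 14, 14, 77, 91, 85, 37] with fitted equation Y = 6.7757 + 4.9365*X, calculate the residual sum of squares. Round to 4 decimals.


For each point, residual = actual - predicted.
Residuals: [-1.0772, 0.1768, 2.2878, -2.6487, 1.1133, 0.3038, -0.7597, 0.6053].
Sum of squared residuals = 15.7165.

15.7165


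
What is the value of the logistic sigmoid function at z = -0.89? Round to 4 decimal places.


First, exp(0.8900) = 2.4351.
Then sigma(z) = 1/(1 + 2.4351) = 0.2911.

0.2911


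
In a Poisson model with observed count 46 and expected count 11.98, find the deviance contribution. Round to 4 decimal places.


Compute y*ln(y/mu) = 46*ln(46/11.98) = 46*1.345403 = 61.888538.
y - mu = 34.02.
D = 2*(61.888538 - (34.02)) = 55.737076, which rounds to 55.7371.

55.7371


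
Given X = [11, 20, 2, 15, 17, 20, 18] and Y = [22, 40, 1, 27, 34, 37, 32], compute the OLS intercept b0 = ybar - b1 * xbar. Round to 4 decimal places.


Compute b1 = 2.0335 from the OLS formula.
With xbar = 14.7143 and ybar = 27.5714, the intercept is:
b0 = 27.5714 - 2.0335 * 14.7143 = -2.3499.

-2.3499


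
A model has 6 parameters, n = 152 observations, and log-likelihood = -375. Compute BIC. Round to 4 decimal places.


k * ln(n) = 6 * ln(152) = 6 * 5.023881 = 30.143286.
-2 * loglik = -2 * (-375) = 750.
BIC = 30.143286 + 750 = 780.143286, which rounds to 780.1433.

780.1433


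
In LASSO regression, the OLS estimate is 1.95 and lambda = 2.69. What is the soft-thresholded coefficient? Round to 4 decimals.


Absolute value: |1.95| = 1.95.
Compare to lambda = 2.69.
Since |beta| <= lambda, the coefficient is set to 0.

0.0000


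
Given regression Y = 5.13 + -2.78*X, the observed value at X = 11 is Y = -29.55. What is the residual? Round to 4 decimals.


Predicted = 5.13 + -2.78 * 11 = -25.4500.
Residual = -29.55 - -25.4500 = -4.1000.

-4.1000


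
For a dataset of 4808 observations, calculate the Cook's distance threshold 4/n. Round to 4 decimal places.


The threshold is 4/n.
4/4808 = 0.0008.

0.0008


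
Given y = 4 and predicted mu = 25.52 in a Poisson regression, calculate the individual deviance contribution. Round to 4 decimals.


y/mu = 4/25.52 = 0.156740 (approx.), and ln(4/25.52) = -1.853168.
y * ln(y/mu) = 4 * -1.853168 = -7.412672.
y - mu = -21.52.
D = 2 * (-7.412672 - -21.52) = 28.214656, which rounds to 28.2147.

28.2147


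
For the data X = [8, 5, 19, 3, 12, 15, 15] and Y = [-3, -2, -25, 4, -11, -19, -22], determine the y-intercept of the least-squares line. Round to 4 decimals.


Compute b1 = -1.8738 from the OLS formula.
With xbar = 11.0000 and ybar = -11.1429, the intercept is:
b0 = -11.1429 - -1.8738 * 11.0000 = 9.4688.

9.4688


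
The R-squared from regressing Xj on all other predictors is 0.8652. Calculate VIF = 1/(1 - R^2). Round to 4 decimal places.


VIF = 1 / (1 - 0.8652).
= 1 / 0.1348 = 7.4184.

7.4184


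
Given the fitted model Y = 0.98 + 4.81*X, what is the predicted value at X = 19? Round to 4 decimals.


Substitute X = 19 into the equation:
Y = 0.98 + 4.81 * 19 = 0.98 + 91.3900 = 92.3700.

92.3700


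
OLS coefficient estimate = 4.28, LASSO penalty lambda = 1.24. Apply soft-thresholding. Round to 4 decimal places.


Check: |4.28| = 4.28 vs lambda = 1.24.
Since |beta| > lambda, coefficient = sign(beta)*(|beta| - lambda) = 3.0400.
Soft-thresholded coefficient = 3.0400.

3.0400


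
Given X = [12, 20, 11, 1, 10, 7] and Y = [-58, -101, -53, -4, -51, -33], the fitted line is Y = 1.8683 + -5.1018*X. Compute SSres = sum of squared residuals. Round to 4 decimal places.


For each point, residual = actual - predicted.
Residuals: [1.3533, -0.8323, 1.2515, -0.7665, -1.8503, 0.8443].
Sum of squared residuals = 8.8144.

8.8144


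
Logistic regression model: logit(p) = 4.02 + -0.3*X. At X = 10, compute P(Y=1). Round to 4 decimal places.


z = 4.02 + -0.3 * 10 = 1.0200.
Sigmoid: P = 1 / (1 + exp(-1.0200)) = 0.7350.

0.7350


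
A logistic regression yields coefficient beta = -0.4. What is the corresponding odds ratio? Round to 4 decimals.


Odds ratio = exp(beta) = exp(-0.4).
= 0.6703.

0.6703


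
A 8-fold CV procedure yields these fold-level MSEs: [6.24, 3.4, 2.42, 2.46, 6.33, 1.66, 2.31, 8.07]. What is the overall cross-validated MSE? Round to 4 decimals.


Sum of fold MSEs = 32.8900.
Average = 32.8900 / 8 = 4.1113.

4.1113


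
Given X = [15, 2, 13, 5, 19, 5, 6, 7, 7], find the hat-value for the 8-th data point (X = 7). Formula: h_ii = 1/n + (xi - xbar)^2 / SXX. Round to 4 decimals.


Mean of X: xbar = 8.7778.
SXX = 249.5556.
For X = 7: h = 1/9 + (7 - 8.7778)^2/249.5556 = 0.1238.

0.1238


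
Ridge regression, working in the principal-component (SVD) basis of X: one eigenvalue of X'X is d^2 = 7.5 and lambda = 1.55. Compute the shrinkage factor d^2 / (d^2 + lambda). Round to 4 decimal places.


Denominator = d^2 + lambda = 7.5 + 1.55 = 9.0500.
Shrinkage = 7.5 / 9.0500 = 0.8287.

0.8287


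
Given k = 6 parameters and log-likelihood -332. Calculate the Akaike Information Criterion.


AIC = 2k - 2*loglik = 2(6) - 2(-332).
= 12 + 664 = 676.

676


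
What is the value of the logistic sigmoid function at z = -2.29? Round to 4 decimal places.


First, exp(2.2900) = 9.8749.
Then sigma(z) = 1/(1 + 9.8749) = 0.0920.

0.0920


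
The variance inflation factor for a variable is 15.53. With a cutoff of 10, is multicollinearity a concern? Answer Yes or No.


Compare VIF = 15.53 to the threshold of 10.
15.53 >= 10, so the answer is Yes.

Yes


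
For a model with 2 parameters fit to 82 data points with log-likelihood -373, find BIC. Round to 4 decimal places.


Compute k*ln(n) = 2*ln(82) = 2*4.406719 = 8.813438.
Then -2*loglik = 746.
BIC = 8.813438 + 746 = 754.813438, which rounds to 754.8134.

754.8134
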